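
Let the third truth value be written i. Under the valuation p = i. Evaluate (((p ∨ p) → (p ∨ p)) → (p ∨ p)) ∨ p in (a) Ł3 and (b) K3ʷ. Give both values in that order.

In Ł3: p ∨ p = i ∨ i = i
p ∨ p = i ∨ i = i
(p ∨ p) → (p ∨ p) = i → i = 1
p ∨ p = i ∨ i = i
((p ∨ p) → (p ∨ p)) → (p ∨ p) = 1 → i = i
(((p ∨ p) → (p ∨ p)) → (p ∨ p)) ∨ p = i ∨ i = i
In K3ʷ: p ∨ p = i ∨ i = i
p ∨ p = i ∨ i = i
(p ∨ p) → (p ∨ p) = i → i = i
p ∨ p = i ∨ i = i
((p ∨ p) → (p ∨ p)) → (p ∨ p) = i → i = i
(((p ∨ p) → (p ∨ p)) → (p ∨ p)) ∨ p = i ∨ i = i

i; i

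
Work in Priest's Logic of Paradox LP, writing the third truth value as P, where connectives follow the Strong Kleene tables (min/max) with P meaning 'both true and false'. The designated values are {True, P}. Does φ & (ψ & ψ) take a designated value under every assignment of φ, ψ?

No

Countermodel: φ=True, ψ=False gives False, which is not designated.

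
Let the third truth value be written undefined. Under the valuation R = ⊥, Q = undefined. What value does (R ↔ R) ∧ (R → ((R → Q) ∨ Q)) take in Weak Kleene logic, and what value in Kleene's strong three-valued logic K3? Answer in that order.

In Weak Kleene logic: R ↔ R = ⊥ ↔ ⊥ = ⊤
R → Q = ⊥ → undefined = undefined  [any arg is the third value ⇒ result is the third value]
(R → Q) ∨ Q = undefined ∨ undefined = undefined
R → ((R → Q) ∨ Q) = ⊥ → undefined = undefined
(R ↔ R) ∧ (R → ((R → Q) ∨ Q)) = ⊤ ∧ undefined = undefined
In Kleene's strong three-valued logic K3: R ↔ R = ⊥ ↔ ⊥ = ⊤
R → Q = ⊥ → undefined = ⊤  [¬⊥ ∨ undefined]
(R → Q) ∨ Q = ⊤ ∨ undefined = ⊤
R → ((R → Q) ∨ Q) = ⊥ → ⊤ = ⊤
(R ↔ R) ∧ (R → ((R → Q) ∨ Q)) = ⊤ ∧ ⊤ = ⊤
They differ because Weak Kleene logic and Kleene's strong three-valued logic K3 treat undefined differently under the binary connectives.

undefined; ⊤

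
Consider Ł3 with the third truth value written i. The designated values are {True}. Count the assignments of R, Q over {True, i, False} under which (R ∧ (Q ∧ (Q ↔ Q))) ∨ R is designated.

Designated under: (R=True, Q=True); (R=True, Q=i); (R=True, Q=False).

3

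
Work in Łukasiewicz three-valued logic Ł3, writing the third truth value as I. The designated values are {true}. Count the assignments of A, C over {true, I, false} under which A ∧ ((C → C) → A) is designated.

Designated under: (A=true, C=true); (A=true, C=I); (A=true, C=false).

3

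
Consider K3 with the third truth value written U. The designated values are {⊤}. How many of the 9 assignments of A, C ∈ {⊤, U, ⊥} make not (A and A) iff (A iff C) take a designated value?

Designated under: (A=⊤, C=⊥); (A=⊥, C=⊥).

2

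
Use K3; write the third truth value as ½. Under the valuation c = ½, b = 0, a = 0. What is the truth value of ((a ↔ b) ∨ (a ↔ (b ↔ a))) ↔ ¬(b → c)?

a ↔ b = 0 ↔ 0 = 1
b ↔ a = 0 ↔ 0 = 1
a ↔ (b ↔ a) = 0 ↔ 1 = 0
(a ↔ b) ∨ (a ↔ (b ↔ a)) = 1 ∨ 0 = 1
b → c = 0 → ½ = 1  [¬0 ∨ ½]
¬(b → c) = ¬1 = 0
((a ↔ b) ∨ (a ↔ (b ↔ a))) ↔ ¬(b → c) = 1 ↔ 0 = 0

0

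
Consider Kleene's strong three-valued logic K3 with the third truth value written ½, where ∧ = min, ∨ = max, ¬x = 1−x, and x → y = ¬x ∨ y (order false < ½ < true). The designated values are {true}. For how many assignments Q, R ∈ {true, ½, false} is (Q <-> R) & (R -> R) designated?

2

Designated under: (Q=true, R=true); (Q=false, R=false).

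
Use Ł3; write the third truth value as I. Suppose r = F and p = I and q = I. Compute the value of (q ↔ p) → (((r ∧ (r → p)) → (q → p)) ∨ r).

q ↔ p = I ↔ I = T  [1 − |½−½|]
r → p = F → I = T
r ∧ (r → p) = F ∧ T = F
q → p = I → I = T
(r ∧ (r → p)) → (q → p) = F → T = T
((r ∧ (r → p)) → (q → p)) ∨ r = T ∨ F = T
(q ↔ p) → (((r ∧ (r → p)) → (q → p)) ∨ r) = T → T = T

T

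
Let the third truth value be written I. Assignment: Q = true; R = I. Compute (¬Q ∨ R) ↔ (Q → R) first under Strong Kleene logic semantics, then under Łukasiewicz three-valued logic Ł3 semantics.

I; true

In Strong Kleene logic: ¬Q = ¬true = false
¬Q ∨ R = false ∨ I = I
Q → R = true → I = I  [¬true ∨ I]
(¬Q ∨ R) ↔ (Q → R) = I ↔ I = I
In Łukasiewicz three-valued logic Ł3: ¬Q = ¬true = false
¬Q ∨ R = false ∨ I = I
Q → R = true → I = I  [min(1, 1−1+½)]
(¬Q ∨ R) ↔ (Q → R) = I ↔ I = true
They differ because Strong Kleene logic and Łukasiewicz three-valued logic Ł3 treat I differently under implication.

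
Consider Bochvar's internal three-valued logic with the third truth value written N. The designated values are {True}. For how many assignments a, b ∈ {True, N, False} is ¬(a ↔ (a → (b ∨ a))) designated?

Designated under: (a=False, b=True); (a=False, b=False).

2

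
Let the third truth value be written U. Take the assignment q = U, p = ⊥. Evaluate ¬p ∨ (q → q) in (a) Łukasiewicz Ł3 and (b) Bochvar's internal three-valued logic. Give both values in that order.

In Łukasiewicz Ł3: ¬p = ¬⊥ = ⊤
q → q = U → U = ⊤  [min(1, 1−½+½)]
¬p ∨ (q → q) = ⊤ ∨ ⊤ = ⊤
In Bochvar's internal three-valued logic: ¬p = ¬⊥ = ⊤
q → q = U → U = U  [any arg is the third value ⇒ result is the third value]
¬p ∨ (q → q) = ⊤ ∨ U = U
They differ because Łukasiewicz Ł3 and Bochvar's internal three-valued logic treat U differently under the binary connectives.

⊤; U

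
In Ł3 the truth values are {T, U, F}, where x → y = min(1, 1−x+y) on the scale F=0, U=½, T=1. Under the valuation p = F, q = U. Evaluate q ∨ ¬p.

T

¬p = ¬F = T
q ∨ ¬p = U ∨ T = T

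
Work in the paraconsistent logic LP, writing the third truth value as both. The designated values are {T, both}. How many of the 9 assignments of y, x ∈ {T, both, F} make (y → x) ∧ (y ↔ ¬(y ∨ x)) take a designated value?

5

Of the 9 assignments, 5 give a value in {T, both}.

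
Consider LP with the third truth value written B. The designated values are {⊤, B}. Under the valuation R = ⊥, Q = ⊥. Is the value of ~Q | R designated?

~Q = ~⊥ = ⊤
~Q | R = ⊤ | ⊥ = ⊤
⊤ ∈ {⊤, B}.

Yes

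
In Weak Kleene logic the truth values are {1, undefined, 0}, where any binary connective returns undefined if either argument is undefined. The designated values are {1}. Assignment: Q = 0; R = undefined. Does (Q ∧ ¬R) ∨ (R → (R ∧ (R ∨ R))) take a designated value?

¬R = ¬undefined = undefined
Q ∧ ¬R = 0 ∧ undefined = undefined
R ∨ R = undefined ∨ undefined = undefined
R ∧ (R ∨ R) = undefined ∧ undefined = undefined
R → (R ∧ (R ∨ R)) = undefined → undefined = undefined  [any arg is the third value ⇒ result is the third value]
(Q ∧ ¬R) ∨ (R → (R ∧ (R ∨ R))) = undefined ∨ undefined = undefined
undefined ∉ {1}.

No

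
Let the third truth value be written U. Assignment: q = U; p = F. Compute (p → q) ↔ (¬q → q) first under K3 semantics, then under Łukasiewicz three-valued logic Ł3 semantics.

U; T

In K3: p → q = F → U = T  [¬F ∨ U]
¬q = ¬U = U
¬q → q = U → U = U
(p → q) ↔ (¬q → q) = T ↔ U = U
In Łukasiewicz three-valued logic Ł3: p → q = F → U = T  [min(1, 1−0+½)]
¬q = ¬U = U
¬q → q = U → U = T
(p → q) ↔ (¬q → q) = T ↔ T = T
They differ because K3 and Łukasiewicz three-valued logic Ł3 treat U differently under implication.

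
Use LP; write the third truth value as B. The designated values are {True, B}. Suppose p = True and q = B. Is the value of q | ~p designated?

~p = ~True = False
q | ~p = B | False = B
B ∈ {True, B}.

Yes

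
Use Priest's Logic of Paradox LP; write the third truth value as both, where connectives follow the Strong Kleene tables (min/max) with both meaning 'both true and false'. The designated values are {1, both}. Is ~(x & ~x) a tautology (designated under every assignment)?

Every assignment of x over {1, both, 0} gives a value in {1, both}.
In particular, with x=both: ~(x & ~x) = both.

Yes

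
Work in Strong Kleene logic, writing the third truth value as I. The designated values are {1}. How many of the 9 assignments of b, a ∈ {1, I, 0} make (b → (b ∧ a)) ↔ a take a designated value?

Designated under: (b=1, a=1); (b=1, a=0); (b=0, a=1).

3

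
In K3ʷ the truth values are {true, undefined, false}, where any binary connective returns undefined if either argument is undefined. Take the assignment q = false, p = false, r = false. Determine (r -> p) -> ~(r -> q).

r -> p = false -> false = true
r -> q = false -> false = true
~(r -> q) = ~true = false
(r -> p) -> ~(r -> q) = true -> false = false

false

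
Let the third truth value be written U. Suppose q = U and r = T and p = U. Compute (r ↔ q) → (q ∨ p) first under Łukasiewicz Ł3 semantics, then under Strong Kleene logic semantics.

T; U

In Łukasiewicz Ł3: r ↔ q = T ↔ U = U
q ∨ p = U ∨ U = U
(r ↔ q) → (q ∨ p) = U → U = T
In Strong Kleene logic: r ↔ q = T ↔ U = U
q ∨ p = U ∨ U = U
(r ↔ q) → (q ∨ p) = U → U = U
They differ because Łukasiewicz Ł3 and Strong Kleene logic treat U differently under implication.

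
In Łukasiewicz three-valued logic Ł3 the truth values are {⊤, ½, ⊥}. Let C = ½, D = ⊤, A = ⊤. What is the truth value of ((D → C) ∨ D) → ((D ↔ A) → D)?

D → C = ⊤ → ½ = ½
(D → C) ∨ D = ½ ∨ ⊤ = ⊤
D ↔ A = ⊤ ↔ ⊤ = ⊤
(D ↔ A) → D = ⊤ → ⊤ = ⊤
((D → C) ∨ D) → ((D ↔ A) → D) = ⊤ → ⊤ = ⊤

⊤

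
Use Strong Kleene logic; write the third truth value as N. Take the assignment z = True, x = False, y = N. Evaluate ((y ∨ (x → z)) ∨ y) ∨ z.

True

x → z = False → True = True
y ∨ (x → z) = N ∨ True = True
(y ∨ (x → z)) ∨ y = True ∨ N = True
((y ∨ (x → z)) ∨ y) ∨ z = True ∨ True = True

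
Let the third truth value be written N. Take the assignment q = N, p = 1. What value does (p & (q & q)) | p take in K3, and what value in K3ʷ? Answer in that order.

In K3: q & q = N & N = N
p & (q & q) = 1 & N = N
(p & (q & q)) | p = N | 1 = 1
In K3ʷ: q & q = N & N = N
p & (q & q) = 1 & N = N
(p & (q & q)) | p = N | 1 = N
They differ because K3 and K3ʷ treat N differently under the binary connectives.

1; N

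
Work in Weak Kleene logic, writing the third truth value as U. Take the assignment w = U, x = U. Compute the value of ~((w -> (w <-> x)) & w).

U

w <-> x = U <-> U = U
w -> (w <-> x) = U -> U = U  [any arg is the third value ⇒ result is the third value]
(w -> (w <-> x)) & w = U & U = U
~((w -> (w <-> x)) & w) = ~U = U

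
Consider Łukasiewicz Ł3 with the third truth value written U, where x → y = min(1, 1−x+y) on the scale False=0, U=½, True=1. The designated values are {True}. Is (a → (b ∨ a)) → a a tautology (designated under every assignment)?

Countermodel: a=U, b=True gives U, which is not designated.

No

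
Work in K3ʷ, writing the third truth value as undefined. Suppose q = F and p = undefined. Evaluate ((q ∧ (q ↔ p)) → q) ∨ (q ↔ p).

undefined

q ↔ p = F ↔ undefined = undefined
q ∧ (q ↔ p) = F ∧ undefined = undefined
(q ∧ (q ↔ p)) → q = undefined → F = undefined
q ↔ p = F ↔ undefined = undefined
((q ∧ (q ↔ p)) → q) ∨ (q ↔ p) = undefined ∨ undefined = undefined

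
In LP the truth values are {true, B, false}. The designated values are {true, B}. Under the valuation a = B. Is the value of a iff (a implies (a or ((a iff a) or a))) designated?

a iff a = B iff B = B
(a iff a) or a = B or B = B
a or ((a iff a) or a) = B or B = B
a implies (a or ((a iff a) or a)) = B implies B = B
a iff (a implies (a or ((a iff a) or a))) = B iff B = B
B ∈ {true, B}.

Yes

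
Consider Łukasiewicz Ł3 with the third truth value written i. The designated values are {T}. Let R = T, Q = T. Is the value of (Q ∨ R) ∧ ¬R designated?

No

Q ∨ R = T ∨ T = T
¬R = ¬T = F
(Q ∨ R) ∧ ¬R = T ∧ F = F
F ∉ {T}.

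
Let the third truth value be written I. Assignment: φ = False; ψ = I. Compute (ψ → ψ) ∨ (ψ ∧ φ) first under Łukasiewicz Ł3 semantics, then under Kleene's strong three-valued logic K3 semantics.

In Łukasiewicz Ł3: ψ → ψ = I → I = True  [min(1, 1−½+½)]
ψ ∧ φ = I ∧ False = False
(ψ → ψ) ∨ (ψ ∧ φ) = True ∨ False = True
In Kleene's strong three-valued logic K3: ψ → ψ = I → I = I  [¬I ∨ I]
ψ ∧ φ = I ∧ False = False
(ψ → ψ) ∨ (ψ ∧ φ) = I ∨ False = I
They differ because Łukasiewicz Ł3 and Kleene's strong three-valued logic K3 treat I differently under implication.

True; I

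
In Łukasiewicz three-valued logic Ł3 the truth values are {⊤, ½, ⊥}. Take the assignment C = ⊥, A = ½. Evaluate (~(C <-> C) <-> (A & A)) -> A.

⊤

C <-> C = ⊥ <-> ⊥ = ⊤
~(C <-> C) = ~⊤ = ⊥
A & A = ½ & ½ = ½
~(C <-> C) <-> (A & A) = ⊥ <-> ½ = ½  [1 − |0−½|]
(~(C <-> C) <-> (A & A)) -> A = ½ -> ½ = ⊤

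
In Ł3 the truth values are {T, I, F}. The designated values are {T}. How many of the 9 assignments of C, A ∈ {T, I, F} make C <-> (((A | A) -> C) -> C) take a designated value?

Of the 9 assignments, 6 give a value in {T}.

6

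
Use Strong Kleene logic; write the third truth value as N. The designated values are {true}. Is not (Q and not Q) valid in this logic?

No

Countermodel: Q=N gives N, which is not designated.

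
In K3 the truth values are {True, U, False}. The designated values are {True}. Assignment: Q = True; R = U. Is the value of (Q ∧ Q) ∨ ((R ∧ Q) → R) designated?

Q ∧ Q = True ∧ True = True
R ∧ Q = U ∧ True = U
(R ∧ Q) → R = U → U = U  [¬U ∨ U]
(Q ∧ Q) ∨ ((R ∧ Q) → R) = True ∨ U = True
True ∈ {True}.

Yes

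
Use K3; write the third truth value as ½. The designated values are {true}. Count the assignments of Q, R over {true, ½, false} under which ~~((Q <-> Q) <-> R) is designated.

Designated under: (Q=true, R=true); (Q=false, R=true).

2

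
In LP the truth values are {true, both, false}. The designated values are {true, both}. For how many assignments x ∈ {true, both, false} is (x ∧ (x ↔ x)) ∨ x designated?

2

x=true: true ✓
x=both: both ✓
x=false: false ·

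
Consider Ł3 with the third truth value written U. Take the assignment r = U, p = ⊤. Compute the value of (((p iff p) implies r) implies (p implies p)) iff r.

U

p iff p = ⊤ iff ⊤ = ⊤
(p iff p) implies r = ⊤ implies U = U  [min(1, 1−1+½)]
p implies p = ⊤ implies ⊤ = ⊤
((p iff p) implies r) implies (p implies p) = U implies ⊤ = ⊤
(((p iff p) implies r) implies (p implies p)) iff r = ⊤ iff U = U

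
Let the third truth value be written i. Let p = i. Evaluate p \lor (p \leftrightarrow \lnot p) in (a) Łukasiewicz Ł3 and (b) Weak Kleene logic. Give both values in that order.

1; i

In Łukasiewicz Ł3: \lnot p = \lnot i = i
p \leftrightarrow \lnot p = i \leftrightarrow i = 1  [1 − |½−½|]
p \lor (p \leftrightarrow \lnot p) = i \lor 1 = 1
In Weak Kleene logic: \lnot p = \lnot i = i
p \leftrightarrow \lnot p = i \leftrightarrow i = i
p \lor (p \leftrightarrow \lnot p) = i \lor i = i
They differ because Łukasiewicz Ł3 and Weak Kleene logic treat i differently under the binary connectives.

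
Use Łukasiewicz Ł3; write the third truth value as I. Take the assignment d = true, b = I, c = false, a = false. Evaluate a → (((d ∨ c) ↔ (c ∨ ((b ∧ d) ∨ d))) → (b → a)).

d ∨ c = true ∨ false = true
b ∧ d = I ∧ true = I
(b ∧ d) ∨ d = I ∨ true = true
c ∨ ((b ∧ d) ∨ d) = false ∨ true = true
(d ∨ c) ↔ (c ∨ ((b ∧ d) ∨ d)) = true ↔ true = true
b → a = I → false = I  [min(1, 1−½+0)]
((d ∨ c) ↔ (c ∨ ((b ∧ d) ∨ d))) → (b → a) = true → I = I
a → (((d ∨ c) ↔ (c ∨ ((b ∧ d) ∨ d))) → (b → a)) = false → I = true

true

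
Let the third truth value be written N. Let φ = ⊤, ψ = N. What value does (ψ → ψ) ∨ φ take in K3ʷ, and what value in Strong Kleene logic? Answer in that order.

In K3ʷ: ψ → ψ = N → N = N  [any arg is the third value ⇒ result is the third value]
(ψ → ψ) ∨ φ = N ∨ ⊤ = N
In Strong Kleene logic: ψ → ψ = N → N = N  [¬N ∨ N]
(ψ → ψ) ∨ φ = N ∨ ⊤ = ⊤
They differ because K3ʷ and Strong Kleene logic treat N differently under the binary connectives.

N; ⊤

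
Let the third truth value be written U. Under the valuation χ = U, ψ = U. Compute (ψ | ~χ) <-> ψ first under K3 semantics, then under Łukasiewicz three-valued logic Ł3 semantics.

U; 1

In K3: ~χ = ~U = U
ψ | ~χ = U | U = U
(ψ | ~χ) <-> ψ = U <-> U = U
In Łukasiewicz three-valued logic Ł3: ~χ = ~U = U
ψ | ~χ = U | U = U
(ψ | ~χ) <-> ψ = U <-> U = 1
They differ because K3 and Łukasiewicz three-valued logic Ł3 treat U differently under implication.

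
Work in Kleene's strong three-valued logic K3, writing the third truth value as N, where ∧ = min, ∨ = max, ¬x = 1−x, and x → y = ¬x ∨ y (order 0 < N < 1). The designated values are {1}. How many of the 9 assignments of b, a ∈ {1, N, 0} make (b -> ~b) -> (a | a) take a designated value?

5

Of the 9 assignments, 5 give a value in {1}.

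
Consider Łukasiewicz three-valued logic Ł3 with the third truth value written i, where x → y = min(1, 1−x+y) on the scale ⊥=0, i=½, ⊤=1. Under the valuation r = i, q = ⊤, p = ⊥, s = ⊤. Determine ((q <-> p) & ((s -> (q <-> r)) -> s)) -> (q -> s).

⊤

q <-> p = ⊤ <-> ⊥ = ⊥
q <-> r = ⊤ <-> i = i  [1 − |1−½|]
s -> (q <-> r) = ⊤ -> i = i
(s -> (q <-> r)) -> s = i -> ⊤ = ⊤
(q <-> p) & ((s -> (q <-> r)) -> s) = ⊥ & ⊤ = ⊥
q -> s = ⊤ -> ⊤ = ⊤
((q <-> p) & ((s -> (q <-> r)) -> s)) -> (q -> s) = ⊥ -> ⊤ = ⊤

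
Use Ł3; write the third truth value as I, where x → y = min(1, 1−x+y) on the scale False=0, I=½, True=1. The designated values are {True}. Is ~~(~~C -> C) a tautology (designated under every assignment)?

Yes

Every assignment of C over {True, I, False} gives a value in {True}.
In particular, with C=I: ~~(~~C -> C) = True.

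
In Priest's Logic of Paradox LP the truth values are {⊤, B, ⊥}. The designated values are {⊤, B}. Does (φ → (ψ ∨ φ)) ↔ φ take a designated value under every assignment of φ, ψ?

No

Countermodel: φ=⊥, ψ=⊤ gives ⊥, which is not designated.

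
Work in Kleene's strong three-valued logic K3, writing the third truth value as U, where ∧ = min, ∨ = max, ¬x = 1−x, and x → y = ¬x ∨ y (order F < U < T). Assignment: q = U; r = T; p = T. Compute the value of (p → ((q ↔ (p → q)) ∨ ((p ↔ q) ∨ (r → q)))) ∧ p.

p → q = T → U = U  [¬T ∨ U]
q ↔ (p → q) = U ↔ U = U
p ↔ q = T ↔ U = U
r → q = T → U = U
(p ↔ q) ∨ (r → q) = U ∨ U = U
(q ↔ (p → q)) ∨ ((p ↔ q) ∨ (r → q)) = U ∨ U = U
p → ((q ↔ (p → q)) ∨ ((p ↔ q) ∨ (r → q))) = T → U = U
(p → ((q ↔ (p → q)) ∨ ((p ↔ q) ∨ (r → q)))) ∧ p = U ∧ T = U

U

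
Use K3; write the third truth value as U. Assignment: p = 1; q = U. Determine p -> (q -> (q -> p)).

q -> p = U -> 1 = 1  [~U | 1]
q -> (q -> p) = U -> 1 = 1
p -> (q -> (q -> p)) = 1 -> 1 = 1

1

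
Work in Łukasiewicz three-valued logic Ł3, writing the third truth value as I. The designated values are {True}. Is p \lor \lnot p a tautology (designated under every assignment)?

Countermodel: p=I gives I, which is not designated.

No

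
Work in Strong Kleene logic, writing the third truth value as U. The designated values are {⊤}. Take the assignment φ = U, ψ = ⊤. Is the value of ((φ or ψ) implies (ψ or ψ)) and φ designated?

φ or ψ = U or ⊤ = ⊤
ψ or ψ = ⊤ or ⊤ = ⊤
(φ or ψ) implies (ψ or ψ) = ⊤ implies ⊤ = ⊤
((φ or ψ) implies (ψ or ψ)) and φ = ⊤ and U = U
U ∉ {⊤}.

No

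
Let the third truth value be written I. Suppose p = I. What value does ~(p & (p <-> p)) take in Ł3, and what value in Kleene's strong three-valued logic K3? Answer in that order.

I; I

In Ł3: p <-> p = I <-> I = ⊤  [1 − |½−½|]
p & (p <-> p) = I & ⊤ = I
~(p & (p <-> p)) = ~I = I
In Kleene's strong three-valued logic K3: p <-> p = I <-> I = I
p & (p <-> p) = I & I = I
~(p & (p <-> p)) = ~I = I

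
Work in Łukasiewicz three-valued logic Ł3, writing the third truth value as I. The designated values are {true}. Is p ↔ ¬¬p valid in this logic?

Yes

Every assignment of p over {true, I, false} gives a value in {true}.
In particular, with p=I: p ↔ ¬¬p = true.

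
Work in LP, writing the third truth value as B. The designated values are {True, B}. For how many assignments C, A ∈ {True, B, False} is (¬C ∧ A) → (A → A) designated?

9

Of the 9 assignments, 9 give a value in {True, B}.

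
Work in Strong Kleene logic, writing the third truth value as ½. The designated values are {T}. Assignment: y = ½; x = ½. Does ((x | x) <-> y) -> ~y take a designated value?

x | x = ½ | ½ = ½
(x | x) <-> y = ½ <-> ½ = ½
~y = ~½ = ½
((x | x) <-> y) -> ~y = ½ -> ½ = ½  [~½ | ½]
½ ∉ {T}.

No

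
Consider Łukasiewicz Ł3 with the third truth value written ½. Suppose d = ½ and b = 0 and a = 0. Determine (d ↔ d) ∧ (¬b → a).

d ↔ d = ½ ↔ ½ = 1  [1 − |½−½|]
¬b = ¬0 = 1
¬b → a = 1 → 0 = 0
(d ↔ d) ∧ (¬b → a) = 1 ∧ 0 = 0

0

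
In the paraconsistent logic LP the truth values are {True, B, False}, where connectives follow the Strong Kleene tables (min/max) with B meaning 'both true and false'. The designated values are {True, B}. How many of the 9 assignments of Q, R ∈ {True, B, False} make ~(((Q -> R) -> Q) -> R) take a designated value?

4

Designated under: (Q=True, R=B); (Q=True, R=False); (Q=B, R=B); (Q=B, R=False).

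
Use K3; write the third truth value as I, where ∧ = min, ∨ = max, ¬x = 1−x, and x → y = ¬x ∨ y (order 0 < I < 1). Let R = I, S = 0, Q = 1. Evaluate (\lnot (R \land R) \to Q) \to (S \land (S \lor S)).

R \land R = I \land I = I
\lnot (R \land R) = \lnot I = I
\lnot (R \land R) \to Q = I \to 1 = 1  [\lnot I \lor 1]
S \lor S = 0 \lor 0 = 0
S \land (S \lor S) = 0 \land 0 = 0
(\lnot (R \land R) \to Q) \to (S \land (S \lor S)) = 1 \to 0 = 0

0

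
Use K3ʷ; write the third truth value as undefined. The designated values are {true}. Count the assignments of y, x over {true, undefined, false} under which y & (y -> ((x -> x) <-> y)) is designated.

2

Designated under: (y=true, x=true); (y=true, x=false).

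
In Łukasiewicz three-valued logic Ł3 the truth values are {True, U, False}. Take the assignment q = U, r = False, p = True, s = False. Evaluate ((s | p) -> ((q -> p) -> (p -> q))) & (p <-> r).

False

s | p = False | True = True
q -> p = U -> True = True  [min(1, 1−½+1)]
p -> q = True -> U = U
(q -> p) -> (p -> q) = True -> U = U
(s | p) -> ((q -> p) -> (p -> q)) = True -> U = U
p <-> r = True <-> False = False
((s | p) -> ((q -> p) -> (p -> q))) & (p <-> r) = U & False = False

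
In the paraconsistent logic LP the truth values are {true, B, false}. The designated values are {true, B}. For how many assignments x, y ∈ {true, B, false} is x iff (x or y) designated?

Of the 9 assignments, 8 give a value in {true, B}.

8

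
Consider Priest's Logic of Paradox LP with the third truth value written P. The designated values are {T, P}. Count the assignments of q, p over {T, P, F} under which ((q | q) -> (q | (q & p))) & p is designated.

Of the 9 assignments, 6 give a value in {T, P}.

6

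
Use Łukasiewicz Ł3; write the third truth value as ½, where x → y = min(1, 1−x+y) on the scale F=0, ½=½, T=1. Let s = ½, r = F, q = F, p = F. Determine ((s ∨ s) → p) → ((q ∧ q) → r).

s ∨ s = ½ ∨ ½ = ½
(s ∨ s) → p = ½ → F = ½  [min(1, 1−½+0)]
q ∧ q = F ∧ F = F
(q ∧ q) → r = F → F = T
((s ∨ s) → p) → ((q ∧ q) → r) = ½ → T = T

T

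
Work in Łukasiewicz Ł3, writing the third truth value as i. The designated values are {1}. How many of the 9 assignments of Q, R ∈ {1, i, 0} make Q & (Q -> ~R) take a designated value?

1

Designated under: (Q=1, R=0).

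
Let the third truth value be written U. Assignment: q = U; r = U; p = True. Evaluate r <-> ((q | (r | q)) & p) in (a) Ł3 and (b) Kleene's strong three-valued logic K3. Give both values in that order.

True; U

In Ł3: r | q = U | U = U
q | (r | q) = U | U = U
(q | (r | q)) & p = U & True = U
r <-> ((q | (r | q)) & p) = U <-> U = True  [1 − |½−½|]
In Kleene's strong three-valued logic K3: r | q = U | U = U
q | (r | q) = U | U = U
(q | (r | q)) & p = U & True = U
r <-> ((q | (r | q)) & p) = U <-> U = U
They differ because Ł3 and Kleene's strong three-valued logic K3 treat U differently under implication.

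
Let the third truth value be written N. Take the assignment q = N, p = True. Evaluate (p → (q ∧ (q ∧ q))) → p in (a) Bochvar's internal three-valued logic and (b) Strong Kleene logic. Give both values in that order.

In Bochvar's internal three-valued logic: q ∧ q = N ∧ N = N
q ∧ (q ∧ q) = N ∧ N = N
p → (q ∧ (q ∧ q)) = True → N = N  [any arg is the third value ⇒ result is the third value]
(p → (q ∧ (q ∧ q))) → p = N → True = N
In Strong Kleene logic: q ∧ q = N ∧ N = N
q ∧ (q ∧ q) = N ∧ N = N
p → (q ∧ (q ∧ q)) = True → N = N
(p → (q ∧ (q ∧ q))) → p = N → True = True
They differ because Bochvar's internal three-valued logic and Strong Kleene logic treat N differently under the binary connectives.

N; True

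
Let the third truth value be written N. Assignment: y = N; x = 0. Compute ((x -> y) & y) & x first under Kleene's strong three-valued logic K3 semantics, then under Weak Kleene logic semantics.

In Kleene's strong three-valued logic K3: x -> y = 0 -> N = 1  [~0 | N]
(x -> y) & y = 1 & N = N
((x -> y) & y) & x = N & 0 = 0
In Weak Kleene logic: x -> y = 0 -> N = N
(x -> y) & y = N & N = N
((x -> y) & y) & x = N & 0 = N
They differ because Kleene's strong three-valued logic K3 and Weak Kleene logic treat N differently under the binary connectives.

0; N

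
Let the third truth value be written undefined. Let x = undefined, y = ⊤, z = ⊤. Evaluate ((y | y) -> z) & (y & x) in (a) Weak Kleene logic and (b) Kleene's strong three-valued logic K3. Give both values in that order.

undefined; undefined

In Weak Kleene logic: y | y = ⊤ | ⊤ = ⊤
(y | y) -> z = ⊤ -> ⊤ = ⊤
y & x = ⊤ & undefined = undefined
((y | y) -> z) & (y & x) = ⊤ & undefined = undefined
In Kleene's strong three-valued logic K3: y | y = ⊤ | ⊤ = ⊤
(y | y) -> z = ⊤ -> ⊤ = ⊤
y & x = ⊤ & undefined = undefined
((y | y) -> z) & (y & x) = ⊤ & undefined = undefined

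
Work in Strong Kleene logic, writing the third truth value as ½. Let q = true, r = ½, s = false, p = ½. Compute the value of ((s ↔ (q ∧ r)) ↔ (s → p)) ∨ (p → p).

½

q ∧ r = true ∧ ½ = ½
s ↔ (q ∧ r) = false ↔ ½ = ½
s → p = false → ½ = true  [¬false ∨ ½]
(s ↔ (q ∧ r)) ↔ (s → p) = ½ ↔ true = ½
p → p = ½ → ½ = ½
((s ↔ (q ∧ r)) ↔ (s → p)) ∨ (p → p) = ½ ∨ ½ = ½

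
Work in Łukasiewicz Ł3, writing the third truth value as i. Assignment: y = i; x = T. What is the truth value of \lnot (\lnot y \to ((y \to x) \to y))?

\lnot y = \lnot i = i
y \to x = i \to T = T  [min(1, 1−½+1)]
(y \to x) \to y = T \to i = i
\lnot y \to ((y \to x) \to y) = i \to i = T
\lnot (\lnot y \to ((y \to x) \to y)) = \lnot T = F

F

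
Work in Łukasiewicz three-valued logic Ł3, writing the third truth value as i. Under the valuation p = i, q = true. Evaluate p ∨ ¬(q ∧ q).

q ∧ q = true ∧ true = true
¬(q ∧ q) = ¬true = false
p ∨ ¬(q ∧ q) = i ∨ false = i

i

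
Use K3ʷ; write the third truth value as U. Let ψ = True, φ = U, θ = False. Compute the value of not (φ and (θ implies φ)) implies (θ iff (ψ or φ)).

θ implies φ = False implies U = U
φ and (θ implies φ) = U and U = U
not (φ and (θ implies φ)) = not U = U
ψ or φ = True or U = U
θ iff (ψ or φ) = False iff U = U
not (φ and (θ implies φ)) implies (θ iff (ψ or φ)) = U implies U = U

U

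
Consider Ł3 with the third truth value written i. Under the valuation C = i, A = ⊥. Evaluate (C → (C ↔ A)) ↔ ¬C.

i

C ↔ A = i ↔ ⊥ = i  [1 − |½−0|]
C → (C ↔ A) = i → i = ⊤
¬C = ¬i = i
(C → (C ↔ A)) ↔ ¬C = ⊤ ↔ i = i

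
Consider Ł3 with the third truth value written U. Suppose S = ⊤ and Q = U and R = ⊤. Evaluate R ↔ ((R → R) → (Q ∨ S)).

R → R = ⊤ → ⊤ = ⊤
Q ∨ S = U ∨ ⊤ = ⊤
(R → R) → (Q ∨ S) = ⊤ → ⊤ = ⊤
R ↔ ((R → R) → (Q ∨ S)) = ⊤ ↔ ⊤ = ⊤

⊤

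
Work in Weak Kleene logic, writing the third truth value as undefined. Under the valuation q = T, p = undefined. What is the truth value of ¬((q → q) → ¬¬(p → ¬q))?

q → q = T → T = T
¬q = ¬T = F
p → ¬q = undefined → F = undefined  [any arg is the third value ⇒ result is the third value]
¬(p → ¬q) = ¬undefined = undefined
¬¬(p → ¬q) = ¬undefined = undefined
(q → q) → ¬¬(p → ¬q) = T → undefined = undefined
¬((q → q) → ¬¬(p → ¬q)) = ¬undefined = undefined

undefined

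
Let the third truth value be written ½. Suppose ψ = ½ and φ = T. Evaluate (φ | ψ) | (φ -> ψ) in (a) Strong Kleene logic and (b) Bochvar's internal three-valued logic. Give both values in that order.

In Strong Kleene logic: φ | ψ = T | ½ = T
φ -> ψ = T -> ½ = ½
(φ | ψ) | (φ -> ψ) = T | ½ = T
In Bochvar's internal three-valued logic: φ | ψ = T | ½ = ½
φ -> ψ = T -> ½ = ½  [any arg is the third value ⇒ result is the third value]
(φ | ψ) | (φ -> ψ) = ½ | ½ = ½
They differ because Strong Kleene logic and Bochvar's internal three-valued logic treat ½ differently under the binary connectives.

T; ½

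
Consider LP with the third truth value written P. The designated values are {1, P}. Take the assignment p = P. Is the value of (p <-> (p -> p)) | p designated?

p -> p = P -> P = P  [~P | P]
p <-> (p -> p) = P <-> P = P
(p <-> (p -> p)) | p = P | P = P
P ∈ {1, P}.

Yes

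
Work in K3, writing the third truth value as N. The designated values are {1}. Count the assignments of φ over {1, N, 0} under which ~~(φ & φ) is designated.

1

φ=1: 1 ✓
φ=N: N ·
φ=0: 0 ·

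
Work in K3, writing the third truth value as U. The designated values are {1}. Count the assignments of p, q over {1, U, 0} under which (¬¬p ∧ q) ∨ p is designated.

3

Designated under: (p=1, q=1); (p=1, q=U); (p=1, q=0).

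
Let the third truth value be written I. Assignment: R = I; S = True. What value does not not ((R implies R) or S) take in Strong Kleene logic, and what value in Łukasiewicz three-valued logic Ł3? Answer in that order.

In Strong Kleene logic: R implies R = I implies I = I
(R implies R) or S = I or True = True
not ((R implies R) or S) = not True = False
not not ((R implies R) or S) = not False = True
In Łukasiewicz three-valued logic Ł3: R implies R = I implies I = True  [min(1, 1−½+½)]
(R implies R) or S = True or True = True
not ((R implies R) or S) = not True = False
not not ((R implies R) or S) = not False = True

True; True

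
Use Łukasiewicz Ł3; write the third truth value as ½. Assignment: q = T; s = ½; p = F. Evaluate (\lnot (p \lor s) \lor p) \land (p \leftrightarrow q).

p \lor s = F \lor ½ = ½
\lnot (p \lor s) = \lnot ½ = ½
\lnot (p \lor s) \lor p = ½ \lor F = ½
p \leftrightarrow q = F \leftrightarrow T = F
(\lnot (p \lor s) \lor p) \land (p \leftrightarrow q) = ½ \land F = F

F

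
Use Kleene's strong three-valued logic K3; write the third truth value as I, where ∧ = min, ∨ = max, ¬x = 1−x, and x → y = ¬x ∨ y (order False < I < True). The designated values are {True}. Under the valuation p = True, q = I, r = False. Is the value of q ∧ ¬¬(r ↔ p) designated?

r ↔ p = False ↔ True = False
¬(r ↔ p) = ¬False = True
¬¬(r ↔ p) = ¬True = False
q ∧ ¬¬(r ↔ p) = I ∧ False = False
False ∉ {True}.

No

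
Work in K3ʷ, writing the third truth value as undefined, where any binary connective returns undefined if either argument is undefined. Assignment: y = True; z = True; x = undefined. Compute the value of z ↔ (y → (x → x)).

x → x = undefined → undefined = undefined
y → (x → x) = True → undefined = undefined
z ↔ (y → (x → x)) = True ↔ undefined = undefined

undefined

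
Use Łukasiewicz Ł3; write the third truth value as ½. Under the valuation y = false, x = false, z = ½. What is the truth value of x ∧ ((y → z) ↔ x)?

y → z = false → ½ = true
(y → z) ↔ x = true ↔ false = false
x ∧ ((y → z) ↔ x) = false ∧ false = false

false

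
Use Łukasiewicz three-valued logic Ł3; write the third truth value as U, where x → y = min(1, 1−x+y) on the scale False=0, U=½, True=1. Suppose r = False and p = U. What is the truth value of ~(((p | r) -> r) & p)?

U

p | r = U | False = U
(p | r) -> r = U -> False = U
((p | r) -> r) & p = U & U = U
~(((p | r) -> r) & p) = ~U = U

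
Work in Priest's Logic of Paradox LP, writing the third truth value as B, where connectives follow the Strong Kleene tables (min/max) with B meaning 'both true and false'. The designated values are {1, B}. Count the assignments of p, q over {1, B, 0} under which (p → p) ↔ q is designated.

7

Of the 9 assignments, 7 give a value in {1, B}.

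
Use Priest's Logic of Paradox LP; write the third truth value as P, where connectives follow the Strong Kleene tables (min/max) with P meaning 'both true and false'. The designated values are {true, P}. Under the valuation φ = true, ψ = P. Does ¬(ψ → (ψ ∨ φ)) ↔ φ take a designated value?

No

ψ ∨ φ = P ∨ true = true
ψ → (ψ ∨ φ) = P → true = true  [¬P ∨ true]
¬(ψ → (ψ ∨ φ)) = ¬true = false
¬(ψ → (ψ ∨ φ)) ↔ φ = false ↔ true = false
false ∉ {true, P}.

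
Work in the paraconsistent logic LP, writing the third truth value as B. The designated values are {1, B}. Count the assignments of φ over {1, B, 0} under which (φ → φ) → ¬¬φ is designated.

2

φ=1: 1 ✓
φ=B: B ✓
φ=0: 0 ·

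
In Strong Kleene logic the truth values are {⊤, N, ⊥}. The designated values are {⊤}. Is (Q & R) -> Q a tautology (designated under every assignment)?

Countermodel: Q=N, R=⊤ gives N, which is not designated.

No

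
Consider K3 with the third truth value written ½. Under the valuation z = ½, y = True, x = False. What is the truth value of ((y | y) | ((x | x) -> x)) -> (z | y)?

y | y = True | True = True
x | x = False | False = False
(x | x) -> x = False -> False = True
(y | y) | ((x | x) -> x) = True | True = True
z | y = ½ | True = True
((y | y) | ((x | x) -> x)) -> (z | y) = True -> True = True

True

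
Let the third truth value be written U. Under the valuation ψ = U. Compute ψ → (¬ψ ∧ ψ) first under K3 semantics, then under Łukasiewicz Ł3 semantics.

U; true

In K3: ¬ψ = ¬U = U
¬ψ ∧ ψ = U ∧ U = U
ψ → (¬ψ ∧ ψ) = U → U = U  [¬U ∨ U]
In Łukasiewicz Ł3: ¬ψ = ¬U = U
¬ψ ∧ ψ = U ∧ U = U
ψ → (¬ψ ∧ ψ) = U → U = true
They differ because K3 and Łukasiewicz Ł3 treat U differently under implication.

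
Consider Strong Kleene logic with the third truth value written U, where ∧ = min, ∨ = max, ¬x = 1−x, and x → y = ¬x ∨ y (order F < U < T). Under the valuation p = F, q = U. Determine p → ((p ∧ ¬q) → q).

¬q = ¬U = U
p ∧ ¬q = F ∧ U = F
(p ∧ ¬q) → q = F → U = T  [¬F ∨ U]
p → ((p ∧ ¬q) → q) = F → T = T

T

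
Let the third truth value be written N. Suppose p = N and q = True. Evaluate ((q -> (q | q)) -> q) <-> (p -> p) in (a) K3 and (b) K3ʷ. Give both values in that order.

N; N

In K3: q | q = True | True = True
q -> (q | q) = True -> True = True
(q -> (q | q)) -> q = True -> True = True
p -> p = N -> N = N
((q -> (q | q)) -> q) <-> (p -> p) = True <-> N = N
In K3ʷ: q | q = True | True = True
q -> (q | q) = True -> True = True
(q -> (q | q)) -> q = True -> True = True
p -> p = N -> N = N
((q -> (q | q)) -> q) <-> (p -> p) = True <-> N = N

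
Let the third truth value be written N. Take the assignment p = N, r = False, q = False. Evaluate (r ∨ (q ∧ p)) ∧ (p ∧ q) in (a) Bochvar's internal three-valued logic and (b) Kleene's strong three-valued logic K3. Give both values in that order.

In Bochvar's internal three-valued logic: q ∧ p = False ∧ N = N
r ∨ (q ∧ p) = False ∨ N = N
p ∧ q = N ∧ False = N
(r ∨ (q ∧ p)) ∧ (p ∧ q) = N ∧ N = N
In Kleene's strong three-valued logic K3: q ∧ p = False ∧ N = False
r ∨ (q ∧ p) = False ∨ False = False
p ∧ q = N ∧ False = False
(r ∨ (q ∧ p)) ∧ (p ∧ q) = False ∧ False = False
They differ because Bochvar's internal three-valued logic and Kleene's strong three-valued logic K3 treat N differently under the binary connectives.

N; False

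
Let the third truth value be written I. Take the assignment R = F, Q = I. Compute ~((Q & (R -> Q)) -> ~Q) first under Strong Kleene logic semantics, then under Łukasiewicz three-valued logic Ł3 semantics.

In Strong Kleene logic: R -> Q = F -> I = T  [~F | I]
Q & (R -> Q) = I & T = I
~Q = ~I = I
(Q & (R -> Q)) -> ~Q = I -> I = I
~((Q & (R -> Q)) -> ~Q) = ~I = I
In Łukasiewicz three-valued logic Ł3: R -> Q = F -> I = T  [min(1, 1−0+½)]
Q & (R -> Q) = I & T = I
~Q = ~I = I
(Q & (R -> Q)) -> ~Q = I -> I = T
~((Q & (R -> Q)) -> ~Q) = ~T = F
They differ because Strong Kleene logic and Łukasiewicz three-valued logic Ł3 treat I differently under implication.

I; F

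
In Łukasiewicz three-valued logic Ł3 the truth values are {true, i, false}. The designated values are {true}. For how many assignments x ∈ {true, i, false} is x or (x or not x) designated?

2

x=true: true ✓
x=i: i ·
x=false: true ✓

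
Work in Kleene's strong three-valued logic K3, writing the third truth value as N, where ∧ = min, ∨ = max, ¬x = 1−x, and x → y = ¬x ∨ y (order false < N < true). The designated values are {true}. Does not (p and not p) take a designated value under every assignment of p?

No

Countermodel: p=N gives N, which is not designated.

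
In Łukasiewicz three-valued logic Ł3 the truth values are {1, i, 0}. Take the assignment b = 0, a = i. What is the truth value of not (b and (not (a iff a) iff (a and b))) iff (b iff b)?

1

a iff a = i iff i = 1  [1 − |½−½|]
not (a iff a) = not 1 = 0
a and b = i and 0 = 0
not (a iff a) iff (a and b) = 0 iff 0 = 1
b and (not (a iff a) iff (a and b)) = 0 and 1 = 0
not (b and (not (a iff a) iff (a and b))) = not 0 = 1
b iff b = 0 iff 0 = 1
not (b and (not (a iff a) iff (a and b))) iff (b iff b) = 1 iff 1 = 1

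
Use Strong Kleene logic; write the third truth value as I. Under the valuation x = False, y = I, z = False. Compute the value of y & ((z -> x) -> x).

z -> x = False -> False = True
(z -> x) -> x = True -> False = False
y & ((z -> x) -> x) = I & False = False

False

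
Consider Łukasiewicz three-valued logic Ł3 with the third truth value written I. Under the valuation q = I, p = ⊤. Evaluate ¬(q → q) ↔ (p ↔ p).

⊥

q → q = I → I = ⊤  [min(1, 1−½+½)]
¬(q → q) = ¬⊤ = ⊥
p ↔ p = ⊤ ↔ ⊤ = ⊤
¬(q → q) ↔ (p ↔ p) = ⊥ ↔ ⊤ = ⊥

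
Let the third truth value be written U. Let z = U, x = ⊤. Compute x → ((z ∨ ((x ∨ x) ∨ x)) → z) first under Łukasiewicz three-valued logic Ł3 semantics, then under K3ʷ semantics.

U; U

In Łukasiewicz three-valued logic Ł3: x ∨ x = ⊤ ∨ ⊤ = ⊤
(x ∨ x) ∨ x = ⊤ ∨ ⊤ = ⊤
z ∨ ((x ∨ x) ∨ x) = U ∨ ⊤ = ⊤
(z ∨ ((x ∨ x) ∨ x)) → z = ⊤ → U = U  [min(1, 1−1+½)]
x → ((z ∨ ((x ∨ x) ∨ x)) → z) = ⊤ → U = U
In K3ʷ: x ∨ x = ⊤ ∨ ⊤ = ⊤
(x ∨ x) ∨ x = ⊤ ∨ ⊤ = ⊤
z ∨ ((x ∨ x) ∨ x) = U ∨ ⊤ = U
(z ∨ ((x ∨ x) ∨ x)) → z = U → U = U  [any arg is the third value ⇒ result is the third value]
x → ((z ∨ ((x ∨ x) ∨ x)) → z) = ⊤ → U = U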